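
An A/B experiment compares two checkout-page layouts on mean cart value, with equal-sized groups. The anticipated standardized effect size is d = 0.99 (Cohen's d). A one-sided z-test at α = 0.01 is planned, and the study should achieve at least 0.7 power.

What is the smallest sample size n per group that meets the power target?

n = 17 per group

For power 0.7 need Φ(δ − z_{0.01}) = 0.7, so δ = z_{0.01} + z_{0.30} = 2.326 + 0.524 = 2.851.
δ = d·√(n/2) ⇒ n = 2(δ/d)² = 2 × (2.851 / 0.99)² = 16.58.
Rounding up, n = 17 per group.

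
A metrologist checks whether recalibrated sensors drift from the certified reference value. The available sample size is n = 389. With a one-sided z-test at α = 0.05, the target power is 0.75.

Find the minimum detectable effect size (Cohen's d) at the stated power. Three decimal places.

d ≈ 0.118

Need Φ(δ − 1.645) = 0.75, so δ = 1.645 + 0.674 = 2.319.
δ = d·√n ⇒ d = δ/√n = 2.319/√389 = 0.1176.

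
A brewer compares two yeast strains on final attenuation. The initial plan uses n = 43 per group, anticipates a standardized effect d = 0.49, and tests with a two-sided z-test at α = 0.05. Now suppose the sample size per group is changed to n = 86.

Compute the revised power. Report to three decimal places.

Power ≈ 0.895

With n = 86 per group: δ = d·√(n/2) = 0.49 × √(86/2) = 3.2131. Critical value z_{0.025} = 1.960.
Revised power = Φ(δ − 1.960) + Φ(−δ − 1.960) = Φ(1.253) + Φ(-5.173) = 0.8949 + 0.0000 = 0.8949.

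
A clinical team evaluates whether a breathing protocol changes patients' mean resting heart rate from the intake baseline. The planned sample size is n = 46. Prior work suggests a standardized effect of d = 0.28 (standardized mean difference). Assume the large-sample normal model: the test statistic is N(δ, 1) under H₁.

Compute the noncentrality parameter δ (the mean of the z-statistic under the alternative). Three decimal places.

δ ≈ 1.899

δ = d·√n = 0.28 × √46 = 1.8991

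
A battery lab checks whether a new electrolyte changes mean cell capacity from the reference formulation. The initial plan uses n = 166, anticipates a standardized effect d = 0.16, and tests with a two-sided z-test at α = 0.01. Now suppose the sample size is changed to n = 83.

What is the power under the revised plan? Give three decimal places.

With n = 83: δ = d·√n = 0.16 × √83 = 1.4577. Critical value z_{0.005} = 2.576.
Revised power = Φ(δ − 2.576) + Φ(−δ − 2.576) = Φ(-1.118) + Φ(-4.033) = 0.1317 + 0.0000 = 0.1318.

Power ≈ 0.132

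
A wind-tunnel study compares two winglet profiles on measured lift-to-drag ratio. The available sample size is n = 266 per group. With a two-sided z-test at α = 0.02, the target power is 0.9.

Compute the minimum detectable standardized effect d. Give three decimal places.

Need Φ(δ − 2.326) = 0.9, so δ = 2.326 + 1.282 = 3.608.
(Lower-tail contribution to power is negligible for δ > 0.)
δ = d·√(n/2) ⇒ d = δ/√(n/2) = 3.608/√(266/2) = 0.3128.

d ≈ 0.313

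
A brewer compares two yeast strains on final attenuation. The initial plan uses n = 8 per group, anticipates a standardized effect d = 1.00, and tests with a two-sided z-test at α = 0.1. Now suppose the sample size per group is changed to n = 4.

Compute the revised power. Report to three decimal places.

With n = 4 per group: δ = d·√(n/2) = 1.00 × √(4/2) = 1.4142. Critical value z_{0.05} = 1.645.
Revised power = Φ(δ − 1.645) + Φ(−δ − 1.645) = Φ(-0.231) + Φ(-3.059) = 0.4088 + 0.0011 = 0.4099.

Power ≈ 0.410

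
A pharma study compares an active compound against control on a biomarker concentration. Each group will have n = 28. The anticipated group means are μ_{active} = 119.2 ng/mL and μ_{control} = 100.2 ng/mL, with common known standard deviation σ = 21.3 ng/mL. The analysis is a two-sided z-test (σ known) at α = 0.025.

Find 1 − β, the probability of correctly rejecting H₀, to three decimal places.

Power ≈ 0.864

Standardized effect: d = |μ_{active} − μ_{control}| / σ = |119.2 − 100.2| / 21.3 = 0.8920
Noncentrality parameter: δ = d·√(n/2) = 0.8920 × √(28/2) = 3.3376
Critical value for a two-sided test at α = 0.025: z_{α/2} = 2.241.
Power = Φ(δ − 2.241) + Φ(−δ − 2.241) = Φ(1.096) + Φ(-5.579) = 0.8635 + 0.0000 = 0.8635.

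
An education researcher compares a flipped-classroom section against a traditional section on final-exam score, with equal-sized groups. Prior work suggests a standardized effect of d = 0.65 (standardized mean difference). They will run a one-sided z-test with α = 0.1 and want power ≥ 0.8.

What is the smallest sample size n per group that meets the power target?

For power 0.8 need Φ(δ − z_{0.1}) = 0.8, so δ = z_{0.1} + z_{0.20} = 1.282 + 0.842 = 2.123.
δ = d·√(n/2) ⇒ n = 2(δ/d)² = 2 × (2.123 / 0.65)² = 21.34.
Rounding up, n = 22 per group.

n = 22 per group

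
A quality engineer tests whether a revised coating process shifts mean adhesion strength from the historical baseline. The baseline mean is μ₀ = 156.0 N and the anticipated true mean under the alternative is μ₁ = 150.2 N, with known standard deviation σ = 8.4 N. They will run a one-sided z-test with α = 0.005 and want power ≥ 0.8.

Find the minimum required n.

n = 25

Standardized effect: d = |μ₁ − μ₀| / σ = |150.2 − 156.0| / 8.4 = 0.6905
For power 0.8 need Φ(δ − z_{0.005}) = 0.8, so δ = z_{0.005} + z_{0.20} = 2.576 + 0.842 = 3.417.
δ = d·√n ⇒ n = (δ/d)² = (3.417 / 0.6905)² = 24.50.
Round up to the next whole unit.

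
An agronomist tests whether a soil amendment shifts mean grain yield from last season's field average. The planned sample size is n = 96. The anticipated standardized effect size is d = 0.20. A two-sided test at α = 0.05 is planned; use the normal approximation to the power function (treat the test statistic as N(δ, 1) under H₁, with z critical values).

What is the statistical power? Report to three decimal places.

Noncentrality parameter: δ = d·√n = 0.20 × √96 = 1.9596
Critical value for a two-sided test at α = 0.05: z_{α/2} = 1.960.
Power = Φ(δ − 1.960) + Φ(−δ − 1.960) = Φ(0.000) + Φ(-3.920) = 0.4999 + 0.0000 = 0.4999.

Power ≈ 0.500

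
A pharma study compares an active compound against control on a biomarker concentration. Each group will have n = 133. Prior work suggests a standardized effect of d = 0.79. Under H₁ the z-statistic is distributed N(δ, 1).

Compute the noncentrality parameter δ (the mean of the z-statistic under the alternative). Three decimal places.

δ = d·√(n/2) = 0.79 × √(133/2) = 6.4423

δ ≈ 6.442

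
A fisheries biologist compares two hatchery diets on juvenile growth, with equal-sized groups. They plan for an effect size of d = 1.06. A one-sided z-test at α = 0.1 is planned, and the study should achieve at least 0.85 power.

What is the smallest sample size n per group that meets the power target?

n = 10 per group

For power 0.85 need Φ(δ − z_{0.1}) = 0.85, so δ = z_{0.1} + z_{0.15} = 1.282 + 1.036 = 2.318.
δ = d·√(n/2) ⇒ n = 2(δ/d)² = 2 × (2.318 / 1.06)² = 9.56.
Rounding up, n = 10 per group.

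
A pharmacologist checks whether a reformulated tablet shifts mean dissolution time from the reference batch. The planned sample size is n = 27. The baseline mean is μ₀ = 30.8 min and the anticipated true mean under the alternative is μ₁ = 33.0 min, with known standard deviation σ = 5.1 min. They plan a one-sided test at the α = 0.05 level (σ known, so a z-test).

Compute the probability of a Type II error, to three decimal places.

Standardized effect: d = |μ₁ − μ₀| / σ = |33.0 − 30.8| / 5.1 = 0.4314
Noncentrality parameter: δ = d·√n = 0.4314 × √27 = 2.2415
One-sided α = 0.05 → critical value z_{0.05} = 1.645.
Power = Φ(δ − 1.645) = Φ(0.597) = 0.7246.
Type II error: β = 1 − power = 1 − 0.7246 = 0.2754.

β ≈ 0.275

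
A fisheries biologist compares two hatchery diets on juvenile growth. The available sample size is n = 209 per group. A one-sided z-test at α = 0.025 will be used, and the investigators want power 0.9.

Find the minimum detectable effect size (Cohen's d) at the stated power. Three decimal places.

Required noncentrality: δ = z_{0.025} + z_{0.10} = 1.960 + 1.282 = 3.242.
δ = d·√(n/2) ⇒ d = δ/√(n/2) = 3.242/√(209/2) = 0.3171.

d ≈ 0.317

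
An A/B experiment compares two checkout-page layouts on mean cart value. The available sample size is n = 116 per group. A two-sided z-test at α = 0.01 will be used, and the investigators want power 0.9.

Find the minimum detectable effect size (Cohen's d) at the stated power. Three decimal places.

d ≈ 0.506

Need Φ(δ − 2.576) = 0.9, so δ = 2.576 + 1.282 = 3.857.
(The second rejection-region term Φ(−δ − z_{α/2}) is negligible and dropped.)
δ = d·√(n/2) ⇒ d = δ/√(n/2) = 3.857/√(116/2) = 0.5065.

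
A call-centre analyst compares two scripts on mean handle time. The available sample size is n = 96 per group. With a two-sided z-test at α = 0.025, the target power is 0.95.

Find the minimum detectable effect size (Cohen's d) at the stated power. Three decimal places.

Need Φ(δ − 2.241) = 0.95, so δ = 2.241 + 1.645 = 3.886.
(The second rejection-region term Φ(−δ − z_{α/2}) is negligible and dropped.)
δ = d·√(n/2) ⇒ d = δ/√(n/2) = 3.886/√(96/2) = 0.5609.

d ≈ 0.561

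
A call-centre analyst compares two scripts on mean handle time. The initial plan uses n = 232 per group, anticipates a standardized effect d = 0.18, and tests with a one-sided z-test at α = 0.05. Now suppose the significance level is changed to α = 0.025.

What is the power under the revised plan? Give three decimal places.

δ = d·√(n/2) = 0.18 × √(232/2) = 1.9387 (unchanged). New critical value: z_{0.025} = 1.960.
Revised power = Φ(δ − 1.960) = Φ(-0.021) = 0.4915.

Power ≈ 0.492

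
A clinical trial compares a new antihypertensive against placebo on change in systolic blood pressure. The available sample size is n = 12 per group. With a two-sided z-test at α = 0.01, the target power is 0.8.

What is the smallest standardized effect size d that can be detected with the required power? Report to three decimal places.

d ≈ 1.395

Need Φ(δ − 2.576) = 0.8, so δ = 2.576 + 0.842 = 3.417.
(Lower-tail contribution to power is negligible for δ > 0.)
δ = d·√(n/2) ⇒ d = δ/√(n/2) = 3.417/√(12/2) = 1.3952.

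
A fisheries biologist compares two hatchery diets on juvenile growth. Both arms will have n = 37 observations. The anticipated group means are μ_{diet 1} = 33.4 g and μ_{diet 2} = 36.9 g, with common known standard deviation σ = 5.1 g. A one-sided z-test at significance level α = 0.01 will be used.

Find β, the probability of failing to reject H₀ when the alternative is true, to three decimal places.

β ≈ 0.266

Standardized effect: d = |μ_{diet 1} − μ_{diet 2}| / σ = |33.4 − 36.9| / 5.1 = 0.6863
Noncentrality parameter: δ = d·√(n/2) = 0.6863 × √(37/2) = 2.9518
Critical value for a one-sided test at α = 0.01: z_α = 2.326.
Power = Φ(δ − 2.326) = Φ(0.625) = 0.7342.
Type II error: β = 1 − power = 1 − 0.7342 = 0.2658.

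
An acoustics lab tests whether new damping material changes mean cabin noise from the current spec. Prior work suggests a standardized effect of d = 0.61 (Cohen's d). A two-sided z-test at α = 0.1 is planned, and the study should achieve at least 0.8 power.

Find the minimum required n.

Set Φ(δ − 1.645) = 0.8; then δ − 1.645 = Φ⁻¹(0.8) = 0.842, giving δ = 2.486.
(The Φ(−δ − z_{α/2}) term is vanishingly small for δ > 0 and is dropped in the standard sample-size formula.)
δ = d·√n ⇒ n = (δ/d)² = (2.486 / 0.61)² = 16.62.
Rounding up, n = 17.

n = 17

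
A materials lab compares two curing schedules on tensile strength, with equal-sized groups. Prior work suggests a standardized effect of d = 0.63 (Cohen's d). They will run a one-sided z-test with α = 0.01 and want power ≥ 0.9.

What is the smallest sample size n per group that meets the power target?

Set Φ(δ − 2.326) = 0.9; then δ − 2.326 = Φ⁻¹(0.9) = 1.282, giving δ = 3.608.
δ = d·√(n/2) ⇒ n = 2(δ/d)² = 2 × (3.608 / 0.63)² = 65.59.
Rounding up, n = 66 per group.

n = 66 per group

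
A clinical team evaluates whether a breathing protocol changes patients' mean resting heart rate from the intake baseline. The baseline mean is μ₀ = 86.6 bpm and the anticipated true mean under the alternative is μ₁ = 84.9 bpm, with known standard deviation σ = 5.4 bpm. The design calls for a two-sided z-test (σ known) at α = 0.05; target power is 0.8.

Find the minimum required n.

Standardized effect: d = |μ₁ − μ₀| / σ = |84.9 − 86.6| / 5.4 = 0.3148
For power 0.8 need Φ(δ − z_{0.025}) = 0.8, so δ = z_{0.025} + z_{0.20} = 1.960 + 0.842 = 2.802.
(For δ > 0 the lower-tail rejection region contributes negligibly to power, so the one-term inversion is standard.)
δ = d·√n ⇒ n = (δ/d)² = (2.802 / 0.3148)² = 79.19.
Round up to the next whole unit.

n = 80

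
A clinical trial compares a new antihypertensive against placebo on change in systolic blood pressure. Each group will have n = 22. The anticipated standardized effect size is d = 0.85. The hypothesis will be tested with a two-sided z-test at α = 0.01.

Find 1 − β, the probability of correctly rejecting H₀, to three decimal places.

Noncentrality parameter: δ = d·√(n/2) = 0.85 × √(22/2) = 2.8191
Critical value for a two-sided test at α = 0.01: z_{α/2} = 2.576.
Power = Φ(δ − 2.576) + Φ(−δ − 2.576) = Φ(0.243) + Φ(-5.395) = 0.5961 + 0.0000 = 0.5961.

Power ≈ 0.596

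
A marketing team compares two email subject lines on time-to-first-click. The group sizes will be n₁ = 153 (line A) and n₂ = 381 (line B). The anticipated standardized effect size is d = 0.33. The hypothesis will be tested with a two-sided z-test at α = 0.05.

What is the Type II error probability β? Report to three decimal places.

β ≈ 0.068

Noncentrality parameter: δ = d / √(1/n₁ + 1/n₂) = 0.33 / √(1/153 + 1/381) = 3.4479
Critical value for a two-sided test at α = 0.05: z_{α/2} = 1.960.
Power = Φ(δ − 1.960) + Φ(−δ − 1.960) = Φ(1.488) + Φ(-5.408) = 0.9316 + 0.0000 = 0.9316.
Type II error: β = 1 − power = 1 − 0.9316 = 0.0684.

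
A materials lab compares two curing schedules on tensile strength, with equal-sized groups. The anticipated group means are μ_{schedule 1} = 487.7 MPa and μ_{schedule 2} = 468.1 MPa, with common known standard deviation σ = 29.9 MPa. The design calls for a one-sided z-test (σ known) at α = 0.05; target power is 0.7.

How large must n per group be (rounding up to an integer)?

n = 22 per group

Standardized effect: d = |μ_{schedule 1} − μ_{schedule 2}| / σ = |487.7 − 468.1| / 29.9 = 0.6555
Set Φ(δ − 1.645) = 0.7; then δ − 1.645 = Φ⁻¹(0.7) = 0.524, giving δ = 2.169.
δ = d·√(n/2) ⇒ n = 2(δ/d)² = 2 × (2.169 / 0.6555)² = 21.90.
Round up to the next whole unit.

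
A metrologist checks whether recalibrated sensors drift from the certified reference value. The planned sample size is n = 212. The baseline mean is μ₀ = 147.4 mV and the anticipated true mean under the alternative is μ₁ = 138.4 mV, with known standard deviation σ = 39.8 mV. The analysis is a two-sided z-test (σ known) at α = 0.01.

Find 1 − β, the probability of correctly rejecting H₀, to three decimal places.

Power ≈ 0.763

Standardized effect: d = |μ₁ − μ₀| / σ = |138.4 − 147.4| / 39.8 = 0.2261
Noncentrality parameter: δ = d·√n = 0.2261 × √212 = 3.2925
Critical value for a two-sided test at α = 0.01: z_{α/2} = 2.576.
Power = Φ(δ − 2.576) + Φ(−δ − 2.576) = Φ(0.717) + Φ(-5.868) = 0.7632 + 0.0000 = 0.7632.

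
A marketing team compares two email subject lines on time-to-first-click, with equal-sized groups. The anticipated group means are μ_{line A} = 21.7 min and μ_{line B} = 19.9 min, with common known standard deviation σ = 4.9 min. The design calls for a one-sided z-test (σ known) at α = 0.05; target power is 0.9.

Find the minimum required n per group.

n = 127 per group

Standardized effect: d = |μ_{line A} − μ_{line B}| / σ = |21.7 − 19.9| / 4.9 = 0.3673
Set Φ(δ − 1.645) = 0.9; then δ − 1.645 = Φ⁻¹(0.9) = 1.282, giving δ = 2.926.
δ = d·√(n/2) ⇒ n = 2(δ/d)² = 2 × (2.926 / 0.3673)² = 126.92.
Round up to the next whole unit.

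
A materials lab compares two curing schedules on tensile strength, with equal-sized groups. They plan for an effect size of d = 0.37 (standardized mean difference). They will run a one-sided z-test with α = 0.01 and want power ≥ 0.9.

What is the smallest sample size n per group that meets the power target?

For power 0.9 need Φ(δ − z_{0.01}) = 0.9, so δ = z_{0.01} + z_{0.10} = 2.326 + 1.282 = 3.608.
δ = d·√(n/2) ⇒ n = 2(δ/d)² = 2 × (3.608 / 0.37)² = 190.17.
Rounding up, n = 191 per group.

n = 191 per group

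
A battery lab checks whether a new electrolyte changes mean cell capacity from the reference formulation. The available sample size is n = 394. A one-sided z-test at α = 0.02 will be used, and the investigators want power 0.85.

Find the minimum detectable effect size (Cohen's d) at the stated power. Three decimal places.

d ≈ 0.156

Need Φ(δ − 2.054) = 0.85, so δ = 2.054 + 1.036 = 3.090.
δ = d·√n ⇒ d = δ/√n = 3.090/√394 = 0.1557.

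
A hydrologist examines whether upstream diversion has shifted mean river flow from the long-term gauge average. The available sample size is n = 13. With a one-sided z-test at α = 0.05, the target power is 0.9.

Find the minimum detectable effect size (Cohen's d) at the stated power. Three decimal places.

d ≈ 0.812

Required noncentrality: δ = z_{0.05} + z_{0.10} = 1.645 + 1.282 = 2.926.
δ = d·√n ⇒ d = δ/√n = 2.926/√13 = 0.8116.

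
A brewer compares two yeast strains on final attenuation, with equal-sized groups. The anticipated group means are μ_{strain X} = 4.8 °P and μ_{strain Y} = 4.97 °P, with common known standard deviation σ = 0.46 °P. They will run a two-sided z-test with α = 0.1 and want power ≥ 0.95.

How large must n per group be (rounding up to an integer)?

n = 159 per group

Standardized effect: d = |μ_{strain X} − μ_{strain Y}| / σ = |4.8 − 4.97| / 0.46 = 0.3696
Set Φ(δ − 1.645) = 0.95; then δ − 1.645 = Φ⁻¹(0.95) = 1.645, giving δ = 3.290.
(Ignoring the negligible lower-tail rejection probability gives the usual closed-form inversion.)
δ = d·√(n/2) ⇒ n = 2(δ/d)² = 2 × (3.290 / 0.3696)² = 158.48.
Rounding up, n = 159 per group.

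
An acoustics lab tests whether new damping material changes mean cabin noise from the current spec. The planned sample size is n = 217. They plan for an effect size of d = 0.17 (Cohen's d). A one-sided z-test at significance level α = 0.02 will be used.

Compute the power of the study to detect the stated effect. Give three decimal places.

Noncentrality parameter: δ = d·√n = 0.17 × √217 = 2.5043
Critical value for a one-sided test at α = 0.02: z_α = 2.054.
Power = Φ(δ − 2.054) = Φ(0.451) = 0.6738.

Power ≈ 0.674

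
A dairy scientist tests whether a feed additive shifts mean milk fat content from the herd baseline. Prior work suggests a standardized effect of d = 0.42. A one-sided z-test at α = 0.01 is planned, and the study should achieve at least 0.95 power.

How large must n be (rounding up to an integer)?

n = 90

For power 0.95 need Φ(δ − z_{0.01}) = 0.95, so δ = z_{0.01} + z_{0.05} = 2.326 + 1.645 = 3.971.
δ = d·√n ⇒ n = (δ/d)² = (3.971 / 0.42)² = 89.40.
Round up to the next whole unit.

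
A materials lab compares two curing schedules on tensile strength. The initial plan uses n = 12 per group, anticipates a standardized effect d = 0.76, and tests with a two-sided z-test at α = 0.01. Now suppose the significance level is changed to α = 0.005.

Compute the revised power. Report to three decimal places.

Power ≈ 0.172

δ = d·√(n/2) = 0.76 × √(12/2) = 1.8616 (unchanged). New critical value: z_{0.0025} = 2.807.
Revised power = Φ(δ − 2.807) + Φ(−δ − 2.807) = Φ(-0.945) + Φ(-4.669) = 0.1722 + 0.0000 = 0.1722.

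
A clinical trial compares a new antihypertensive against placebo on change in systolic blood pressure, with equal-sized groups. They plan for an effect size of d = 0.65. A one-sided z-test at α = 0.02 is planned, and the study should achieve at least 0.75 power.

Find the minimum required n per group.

n = 36 per group

Set Φ(δ − 2.054) = 0.75; then δ − 2.054 = Φ⁻¹(0.75) = 0.674, giving δ = 2.728.
δ = d·√(n/2) ⇒ n = 2(δ/d)² = 2 × (2.728 / 0.65)² = 35.23.
Round up to the next whole unit.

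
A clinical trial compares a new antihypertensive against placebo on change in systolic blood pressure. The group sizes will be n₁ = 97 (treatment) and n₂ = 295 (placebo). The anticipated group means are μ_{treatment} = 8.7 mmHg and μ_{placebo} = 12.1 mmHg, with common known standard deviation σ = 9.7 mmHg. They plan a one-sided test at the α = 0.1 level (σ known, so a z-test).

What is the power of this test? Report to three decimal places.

Standardized effect: d = |μ_{treatment} − μ_{placebo}| / σ = |8.7 − 12.1| / 9.7 = 0.3505
Noncentrality parameter: δ = d / √(1/n₁ + 1/n₂) = 0.3505 / √(1/97 + 1/295) = 2.9948
Critical value for a one-sided test at α = 0.1: z_α = 1.282.
Power = P(Z > 1.282 − δ) = Φ(1.713) = 0.9567.

Power ≈ 0.957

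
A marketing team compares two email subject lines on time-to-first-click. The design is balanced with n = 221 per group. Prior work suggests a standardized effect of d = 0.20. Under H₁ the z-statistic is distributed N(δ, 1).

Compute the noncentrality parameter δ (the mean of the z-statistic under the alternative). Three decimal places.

The noncentrality parameter scales effect size by the design's sample-size factor: δ = d·√(n/2) = 0.20 × √(221/2) = 2.1024

δ ≈ 2.102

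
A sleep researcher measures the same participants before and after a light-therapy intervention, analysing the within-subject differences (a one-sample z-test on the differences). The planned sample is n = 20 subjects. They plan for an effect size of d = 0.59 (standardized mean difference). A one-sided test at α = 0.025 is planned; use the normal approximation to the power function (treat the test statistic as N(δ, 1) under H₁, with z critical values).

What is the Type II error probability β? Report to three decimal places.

Noncentrality parameter: δ = d·√n = 0.59 × √20 = 2.6386
Critical value for a one-sided test at α = 0.025: z_α = 1.960.
Power = Φ(δ − 1.960) = Φ(0.679) = 0.7513.
Type II error: β = 1 − power = 1 − 0.7513 = 0.2487.

β ≈ 0.249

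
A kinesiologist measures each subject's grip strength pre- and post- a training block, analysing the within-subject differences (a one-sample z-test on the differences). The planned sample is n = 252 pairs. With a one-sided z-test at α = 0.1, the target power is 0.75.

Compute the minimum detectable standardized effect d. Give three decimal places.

d ≈ 0.123

Need Φ(δ − 1.282) = 0.75, so δ = 1.282 + 0.674 = 1.956.
δ = d·√n ⇒ d = δ/√n = 1.956/√252 = 0.1232.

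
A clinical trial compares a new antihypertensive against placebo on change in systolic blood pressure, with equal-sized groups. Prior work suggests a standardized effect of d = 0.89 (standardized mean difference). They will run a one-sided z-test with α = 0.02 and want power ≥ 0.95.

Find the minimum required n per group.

Set Φ(δ − 2.054) = 0.95; then δ − 2.054 = Φ⁻¹(0.95) = 1.645, giving δ = 3.699.
δ = d·√(n/2) ⇒ n = 2(δ/d)² = 2 × (3.699 / 0.89)² = 34.54.
Round up to the next whole unit.

n = 35 per group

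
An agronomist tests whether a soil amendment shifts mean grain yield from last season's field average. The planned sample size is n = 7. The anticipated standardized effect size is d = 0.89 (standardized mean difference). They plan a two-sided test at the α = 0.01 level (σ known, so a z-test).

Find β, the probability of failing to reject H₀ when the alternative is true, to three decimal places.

β ≈ 0.587

Noncentrality parameter: λ = d·√n = 0.89 × √7 = 2.3547
Critical value for a two-sided test at α = 0.01: z_{α/2} = 2.576.
Power = Φ(λ − 2.576) + Φ(−λ − 2.576) = Φ(-0.221) + Φ(-4.931) = 0.4125 + 0.0000 = 0.4125.
Type II error: β = 1 − power = 1 − 0.4125 = 0.5875.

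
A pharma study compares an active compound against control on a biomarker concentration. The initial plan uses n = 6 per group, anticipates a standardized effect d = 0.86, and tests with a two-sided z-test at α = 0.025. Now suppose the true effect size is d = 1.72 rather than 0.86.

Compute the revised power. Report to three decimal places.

With d = 1.72: δ = d·√(n/2) = 1.72 × √(6/2) = 2.9791. Critical value z_{0.0125} = 2.241.
Revised power = Φ(δ − 2.241) + Φ(−δ − 2.241) = Φ(0.738) + Φ(-5.221) = 0.7697 + 0.0000 = 0.7697.

Power ≈ 0.770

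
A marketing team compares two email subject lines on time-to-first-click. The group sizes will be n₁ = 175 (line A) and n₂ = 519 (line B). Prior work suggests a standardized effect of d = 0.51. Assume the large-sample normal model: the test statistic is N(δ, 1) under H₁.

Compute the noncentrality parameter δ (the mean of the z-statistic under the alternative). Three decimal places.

The noncentrality parameter scales effect size by the design's sample-size factor: δ = d / √(1/n₁ + 1/n₂) = 0.51 / √(1/175 + 1/519) = 5.8344

δ ≈ 5.834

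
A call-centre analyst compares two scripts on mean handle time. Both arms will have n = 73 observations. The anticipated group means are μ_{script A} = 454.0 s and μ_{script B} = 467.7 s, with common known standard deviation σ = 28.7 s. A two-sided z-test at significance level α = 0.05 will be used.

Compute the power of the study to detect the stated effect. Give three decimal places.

Standardized effect: d = |μ_{script A} − μ_{script B}| / σ = |454.0 − 467.7| / 28.7 = 0.4774
Noncentrality parameter: δ = d·√(n/2) = 0.4774 × √(73/2) = 2.8839
Two-sided α = 0.05 → critical value z_{0.025} = 1.960.
Power = Φ(δ − 1.960) + Φ(−δ − 1.960) = Φ(0.924) + Φ(-4.844) = 0.8222 + 0.0000 = 0.8222.

Power ≈ 0.822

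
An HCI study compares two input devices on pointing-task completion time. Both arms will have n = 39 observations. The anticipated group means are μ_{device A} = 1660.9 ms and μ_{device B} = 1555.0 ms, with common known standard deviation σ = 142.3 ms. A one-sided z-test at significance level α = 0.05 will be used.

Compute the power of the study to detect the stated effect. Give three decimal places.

Standardized effect: d = |μ_{device A} − μ_{device B}| / σ = |1660.9 − 1555.0| / 142.3 = 0.7442
Noncentrality parameter: δ = d·√(n/2) = 0.7442 × √(39/2) = 3.2863
Critical value for a one-sided test at α = 0.05: z_α = 1.645.
Power = P(Z > 1.645 − δ) = Φ(1.641) = 0.9496.

Power ≈ 0.950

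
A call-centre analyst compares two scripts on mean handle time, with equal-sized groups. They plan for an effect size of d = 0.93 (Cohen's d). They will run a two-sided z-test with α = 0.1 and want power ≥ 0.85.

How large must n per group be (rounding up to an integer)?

Set Φ(δ − 1.645) = 0.85; then δ − 1.645 = Φ⁻¹(0.85) = 1.036, giving δ = 2.681.
(The Φ(−δ − z_{α/2}) term is vanishingly small for δ > 0 and is dropped in the standard sample-size formula.)
δ = d·√(n/2) ⇒ n = 2(δ/d)² = 2 × (2.681 / 0.93)² = 16.62.
Rounding up, n = 17 per group.

n = 17 per group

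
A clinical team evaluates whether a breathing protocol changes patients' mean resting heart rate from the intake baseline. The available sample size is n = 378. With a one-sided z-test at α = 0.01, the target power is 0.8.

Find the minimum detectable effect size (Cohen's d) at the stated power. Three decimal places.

d ≈ 0.163

Need Φ(δ − 2.326) = 0.8, so δ = 2.326 + 0.842 = 3.168.
δ = d·√n ⇒ d = δ/√n = 3.168/√378 = 0.1629.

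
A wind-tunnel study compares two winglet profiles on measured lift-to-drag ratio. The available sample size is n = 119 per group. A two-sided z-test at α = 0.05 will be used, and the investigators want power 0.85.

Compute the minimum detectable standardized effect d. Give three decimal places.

Need Φ(δ − 1.960) = 0.85, so δ = 1.960 + 1.036 = 2.996.
(Lower-tail contribution to power is negligible for δ > 0.)
δ = d·√(n/2) ⇒ d = δ/√(n/2) = 2.996/√(119/2) = 0.3885.

d ≈ 0.388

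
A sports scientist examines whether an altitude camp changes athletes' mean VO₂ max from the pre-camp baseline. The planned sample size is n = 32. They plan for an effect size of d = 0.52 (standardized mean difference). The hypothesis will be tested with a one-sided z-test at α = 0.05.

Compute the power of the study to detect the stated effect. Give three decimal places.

Power ≈ 0.903

Noncentrality parameter: δ = d·√n = 0.52 × √32 = 2.9416
One-sided α = 0.05 → critical value z_{0.05} = 1.645.
Power = P(Z > 1.645 − δ) = Φ(1.297) = 0.9026.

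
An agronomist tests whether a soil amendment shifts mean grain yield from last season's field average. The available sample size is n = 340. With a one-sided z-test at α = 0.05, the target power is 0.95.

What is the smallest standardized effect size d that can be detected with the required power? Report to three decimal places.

Need Φ(δ − 1.645) = 0.95, so δ = 1.645 + 1.645 = 3.290.
δ = d·√n ⇒ d = δ/√n = 3.290/√340 = 0.1784.

d ≈ 0.178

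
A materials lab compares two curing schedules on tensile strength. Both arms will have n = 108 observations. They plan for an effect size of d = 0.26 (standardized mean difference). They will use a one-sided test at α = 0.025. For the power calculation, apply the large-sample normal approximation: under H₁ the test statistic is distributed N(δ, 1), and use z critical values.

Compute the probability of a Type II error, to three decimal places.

Noncentrality parameter: δ = d·√(n/2) = 0.26 × √(108/2) = 1.9106
Critical value for a one-sided test at α = 0.025: z_α = 1.960.
Power = Φ(δ − 1.960) = Φ(-0.049) = 0.4803.
Type II error: β = 1 − power = 1 − 0.4803 = 0.5197.

β ≈ 0.520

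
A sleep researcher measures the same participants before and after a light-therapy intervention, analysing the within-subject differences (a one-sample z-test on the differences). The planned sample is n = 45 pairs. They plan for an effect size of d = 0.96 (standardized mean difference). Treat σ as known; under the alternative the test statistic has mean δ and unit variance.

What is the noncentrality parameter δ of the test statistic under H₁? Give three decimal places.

δ ≈ 6.440

The noncentrality parameter scales effect size by the design's sample-size factor: δ = d·√n = 0.96 × √45 = 6.4399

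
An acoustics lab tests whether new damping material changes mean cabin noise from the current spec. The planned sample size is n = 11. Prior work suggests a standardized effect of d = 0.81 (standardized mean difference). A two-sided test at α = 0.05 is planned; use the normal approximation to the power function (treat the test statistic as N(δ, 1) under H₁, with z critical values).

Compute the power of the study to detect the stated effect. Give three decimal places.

Power ≈ 0.766

Noncentrality parameter: δ = d·√n = 0.81 × √11 = 2.6865
Critical value for a two-sided test at α = 0.05: z_{α/2} = 1.960.
Power = Φ(δ − 1.960) + Φ(−δ − 1.960) = Φ(0.727) + Φ(-4.646) = 0.7662 + 0.0000 = 0.7662.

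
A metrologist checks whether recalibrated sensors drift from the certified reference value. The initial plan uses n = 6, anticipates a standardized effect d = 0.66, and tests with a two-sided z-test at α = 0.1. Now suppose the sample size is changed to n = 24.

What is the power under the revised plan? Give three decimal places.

With n = 24: δ = d·√n = 0.66 × √24 = 3.2333. Critical value z_{0.05} = 1.645.
Revised power = Φ(δ − 1.645) + Φ(−δ − 1.645) = Φ(1.588) + Φ(-4.878) = 0.9439 + 0.0000 = 0.9439.

Power ≈ 0.944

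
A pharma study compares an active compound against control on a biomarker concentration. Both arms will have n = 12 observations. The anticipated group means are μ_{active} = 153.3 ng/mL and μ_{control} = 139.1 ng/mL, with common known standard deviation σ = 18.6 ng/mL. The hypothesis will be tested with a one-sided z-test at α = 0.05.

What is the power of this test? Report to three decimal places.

Standardized effect: d = |μ_{active} − μ_{control}| / σ = |153.3 − 139.1| / 18.6 = 0.7634
Noncentrality parameter: δ = d·√(n/2) = 0.7634 × √(12/2) = 1.8700
Critical value for a one-sided test at α = 0.05: z_α = 1.645.
Power = P(Z > 1.645 − δ) = Φ(0.225) = 0.5891.

Power ≈ 0.589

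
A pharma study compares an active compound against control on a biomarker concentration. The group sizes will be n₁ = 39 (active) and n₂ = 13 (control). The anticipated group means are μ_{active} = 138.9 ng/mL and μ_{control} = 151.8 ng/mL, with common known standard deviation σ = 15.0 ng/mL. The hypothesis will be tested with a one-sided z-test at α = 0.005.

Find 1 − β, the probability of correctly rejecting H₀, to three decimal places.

Standardized effect: d = |μ_{active} − μ_{control}| / σ = |138.9 − 151.8| / 15.0 = 0.8600
Noncentrality parameter: δ = d / √(1/n₁ + 1/n₂) = 0.8600 / √(1/39 + 1/13) = 2.6853
Critical value for a one-sided test at α = 0.005: z_α = 2.576.
Power = Φ(δ − 2.576) = Φ(0.110) = 0.5436.

Power ≈ 0.544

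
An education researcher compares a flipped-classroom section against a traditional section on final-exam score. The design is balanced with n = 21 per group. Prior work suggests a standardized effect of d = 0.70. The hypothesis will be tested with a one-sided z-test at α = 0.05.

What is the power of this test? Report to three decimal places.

Power ≈ 0.733

Noncentrality parameter: δ = d·√(n/2) = 0.70 × √(21/2) = 2.2683
Critical value for a one-sided test at α = 0.05: z_α = 1.645.
Power = Φ(δ − 1.645) = Φ(0.623) = 0.7335.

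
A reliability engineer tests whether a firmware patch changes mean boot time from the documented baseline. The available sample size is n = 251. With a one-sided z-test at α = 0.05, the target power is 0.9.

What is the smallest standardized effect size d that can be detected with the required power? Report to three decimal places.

Required noncentrality: δ = z_{0.05} + z_{0.10} = 1.645 + 1.282 = 2.926.
δ = d·√n ⇒ d = δ/√n = 2.926/√251 = 0.1847.

d ≈ 0.185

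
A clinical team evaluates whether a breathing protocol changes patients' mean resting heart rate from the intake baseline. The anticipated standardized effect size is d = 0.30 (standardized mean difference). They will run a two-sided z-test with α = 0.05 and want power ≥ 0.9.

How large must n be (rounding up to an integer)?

n = 117

For power 0.9 need Φ(δ − z_{0.025}) = 0.9, so δ = z_{0.025} + z_{0.10} = 1.960 + 1.282 = 3.242.
(The Φ(−δ − z_{α/2}) term is vanishingly small for δ > 0 and is dropped in the standard sample-size formula.)
δ = d·√n ⇒ n = (δ/d)² = (3.242 / 0.30)² = 116.75.
Rounding up, n = 117.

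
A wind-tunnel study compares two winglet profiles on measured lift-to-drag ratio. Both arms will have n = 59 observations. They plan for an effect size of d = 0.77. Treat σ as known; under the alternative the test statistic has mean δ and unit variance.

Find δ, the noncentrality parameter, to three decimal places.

The noncentrality parameter scales effect size by the design's sample-size factor: δ = d·√(n/2) = 0.77 × √(59/2) = 4.1822

δ ≈ 4.182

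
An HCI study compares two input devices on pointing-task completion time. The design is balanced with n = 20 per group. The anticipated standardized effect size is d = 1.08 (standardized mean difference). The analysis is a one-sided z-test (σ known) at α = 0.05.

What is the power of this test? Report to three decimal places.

Noncentrality parameter: δ = d·√(n/2) = 1.08 × √(20/2) = 3.4153
One-sided α = 0.05 → critical value z_{0.05} = 1.645.
Power = P(Z > 1.645 − δ) = Φ(1.770) = 0.9617.

Power ≈ 0.962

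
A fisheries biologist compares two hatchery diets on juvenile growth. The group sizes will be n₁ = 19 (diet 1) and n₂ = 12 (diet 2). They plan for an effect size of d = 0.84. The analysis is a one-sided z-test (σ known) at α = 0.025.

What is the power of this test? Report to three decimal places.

Noncentrality parameter: δ = d / √(1/n₁ + 1/n₂) = 0.84 / √(1/19 + 1/12) = 2.2781
Critical value for a one-sided test at α = 0.025: z_α = 1.960.
Power = P(Z > 1.960 − δ) = Φ(0.318) = 0.6248.

Power ≈ 0.625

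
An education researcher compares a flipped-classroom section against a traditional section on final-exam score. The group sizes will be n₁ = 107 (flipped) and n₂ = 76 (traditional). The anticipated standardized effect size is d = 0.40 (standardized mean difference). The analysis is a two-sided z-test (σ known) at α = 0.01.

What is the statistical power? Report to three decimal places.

Power ≈ 0.536

Noncentrality parameter: δ = d / √(1/n₁ + 1/n₂) = 0.40 / √(1/107 + 1/76) = 2.6664
Critical value for a two-sided test at α = 0.01: z_{α/2} = 2.576.
Power = Φ(δ − 2.576) + Φ(−δ − 2.576) = Φ(0.091) + Φ(-5.242) = 0.5361 + 0.0000 = 0.5361.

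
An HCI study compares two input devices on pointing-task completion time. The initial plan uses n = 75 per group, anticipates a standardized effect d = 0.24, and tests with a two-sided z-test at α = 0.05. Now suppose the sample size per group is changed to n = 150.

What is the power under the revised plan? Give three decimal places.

With n = 150 per group: δ = d·√(n/2) = 0.24 × √(150/2) = 2.0785. Critical value z_{0.025} = 1.960.
Revised power = Φ(δ − 1.960) + Φ(−δ − 1.960) = Φ(0.118) + Φ(-4.038) = 0.5472 + 0.0000 = 0.5472.

Power ≈ 0.547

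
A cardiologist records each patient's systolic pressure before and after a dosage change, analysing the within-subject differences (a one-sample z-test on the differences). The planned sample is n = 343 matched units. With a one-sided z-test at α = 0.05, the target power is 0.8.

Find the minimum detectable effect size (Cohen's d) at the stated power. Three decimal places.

Required noncentrality: δ = z_{0.05} + z_{0.20} = 1.645 + 0.842 = 2.486.
δ = d·√n ⇒ d = δ/√n = 2.486/√343 = 0.1343.

d ≈ 0.134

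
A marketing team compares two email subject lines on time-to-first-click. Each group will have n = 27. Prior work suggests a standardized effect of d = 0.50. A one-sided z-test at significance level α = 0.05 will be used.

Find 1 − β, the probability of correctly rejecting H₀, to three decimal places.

Noncentrality parameter: λ = d·√(n/2) = 0.50 × √(27/2) = 1.8371
Critical value for a one-sided test at α = 0.05: z_α = 1.645.
Power = Φ(λ − 1.645) = Φ(0.192) = 0.5762.

Power ≈ 0.576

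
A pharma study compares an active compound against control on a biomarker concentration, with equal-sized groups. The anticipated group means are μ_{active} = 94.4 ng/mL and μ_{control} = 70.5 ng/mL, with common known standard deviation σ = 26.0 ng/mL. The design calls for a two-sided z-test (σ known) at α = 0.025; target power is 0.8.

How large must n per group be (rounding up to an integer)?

n = 23 per group

Standardized effect: d = |μ_{active} − μ_{control}| / σ = |94.4 − 70.5| / 26.0 = 0.9192
For power 0.8 need Φ(δ − z_{0.0125}) = 0.8, so δ = z_{0.0125} + z_{0.20} = 2.241 + 0.842 = 3.083.
(The Φ(−δ − z_{α/2}) term is vanishingly small for δ > 0 and is dropped in the standard sample-size formula.)
δ = d·√(n/2) ⇒ n = 2(δ/d)² = 2 × (3.083 / 0.9192)² = 22.50.
Rounding up, n = 23 per group.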